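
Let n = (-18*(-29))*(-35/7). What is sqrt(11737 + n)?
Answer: sqrt(9127) ≈ 95.535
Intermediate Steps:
n = -2610 (n = 522*(-35*1/7) = 522*(-5) = -2610)
sqrt(11737 + n) = sqrt(11737 - 2610) = sqrt(9127)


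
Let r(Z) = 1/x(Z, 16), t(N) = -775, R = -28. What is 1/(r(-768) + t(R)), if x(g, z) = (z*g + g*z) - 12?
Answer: -24588/19055701 ≈ -0.0012903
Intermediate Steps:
x(g, z) = -12 + 2*g*z (x(g, z) = (g*z + g*z) - 12 = 2*g*z - 12 = -12 + 2*g*z)
r(Z) = 1/(-12 + 32*Z) (r(Z) = 1/(-12 + 2*Z*16) = 1/(-12 + 32*Z))
1/(r(-768) + t(R)) = 1/(1/(4*(-3 + 8*(-768))) - 775) = 1/(1/(4*(-3 - 6144)) - 775) = 1/((¼)/(-6147) - 775) = 1/((¼)*(-1/6147) - 775) = 1/(-1/24588 - 775) = 1/(-19055701/24588) = -24588/19055701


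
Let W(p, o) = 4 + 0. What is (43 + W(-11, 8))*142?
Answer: 6674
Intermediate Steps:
W(p, o) = 4
(43 + W(-11, 8))*142 = (43 + 4)*142 = 47*142 = 6674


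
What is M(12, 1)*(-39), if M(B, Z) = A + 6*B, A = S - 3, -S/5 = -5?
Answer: -3666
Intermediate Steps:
S = 25 (S = -5*(-5) = 25)
A = 22 (A = 25 - 3 = 22)
M(B, Z) = 22 + 6*B
M(12, 1)*(-39) = (22 + 6*12)*(-39) = (22 + 72)*(-39) = 94*(-39) = -3666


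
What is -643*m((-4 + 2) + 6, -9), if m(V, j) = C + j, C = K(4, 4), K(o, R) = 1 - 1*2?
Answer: 6430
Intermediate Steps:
K(o, R) = -1 (K(o, R) = 1 - 2 = -1)
C = -1
m(V, j) = -1 + j
-643*m((-4 + 2) + 6, -9) = -643*(-1 - 9) = -643*(-10) = 6430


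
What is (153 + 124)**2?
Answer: 76729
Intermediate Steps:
(153 + 124)**2 = 277**2 = 76729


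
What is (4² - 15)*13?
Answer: 13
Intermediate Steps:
(4² - 15)*13 = (16 - 15)*13 = 1*13 = 13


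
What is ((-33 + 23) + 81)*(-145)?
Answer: -10295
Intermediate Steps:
((-33 + 23) + 81)*(-145) = (-10 + 81)*(-145) = 71*(-145) = -10295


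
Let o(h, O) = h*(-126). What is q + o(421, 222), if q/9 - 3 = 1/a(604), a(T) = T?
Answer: -32023467/604 ≈ -53019.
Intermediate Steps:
o(h, O) = -126*h
q = 16317/604 (q = 27 + 9/604 = 16317/604 ≈ 27.015)
q + o(421, 222) = 16317/604 - 126*421 = 16317/604 - 53046 = -32023467/604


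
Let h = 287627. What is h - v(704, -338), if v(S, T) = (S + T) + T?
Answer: 287599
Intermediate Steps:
v(S, T) = S + 2*T
h - v(704, -338) = 287627 - (704 + 2*(-338)) = 287627 - (704 - 676) = 287627 - 1*28 = 287627 - 28 = 287599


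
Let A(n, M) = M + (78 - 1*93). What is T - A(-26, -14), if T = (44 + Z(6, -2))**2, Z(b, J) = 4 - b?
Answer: 1793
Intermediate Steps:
A(n, M) = -15 + M (A(n, M) = M + (78 - 93) = M - 15 = -15 + M)
T = 1764 (T = (44 + (4 - 1*6))**2 = (44 + (4 - 6))**2 = (44 - 2)**2 = 42**2 = 1764)
T - A(-26, -14) = 1764 - (-15 - 14) = 1764 - 1*(-29) = 1764 + 29 = 1793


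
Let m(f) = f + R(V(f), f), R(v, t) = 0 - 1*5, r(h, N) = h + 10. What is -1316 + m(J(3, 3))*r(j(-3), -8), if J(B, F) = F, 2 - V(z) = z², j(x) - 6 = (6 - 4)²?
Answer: -1356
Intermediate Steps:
j(x) = 10 (j(x) = 6 + (6 - 4)² = 6 + 2² = 6 + 4 = 10)
r(h, N) = 10 + h
V(z) = 2 - z²
R(v, t) = -5 (R(v, t) = 0 - 5 = -5)
m(f) = -5 + f (m(f) = f - 5 = -5 + f)
-1316 + m(J(3, 3))*r(j(-3), -8) = -1316 + (-5 + 3)*(10 + 10) = -1316 - 2*20 = -1316 - 40 = -1356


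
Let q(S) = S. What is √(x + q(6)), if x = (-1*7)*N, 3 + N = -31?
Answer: 2*√61 ≈ 15.620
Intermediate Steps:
N = -34 (N = -3 - 31 = -34)
x = 238 (x = -1*7*(-34) = -7*(-34) = 238)
√(x + q(6)) = √(238 + 6) = √244 = 2*√61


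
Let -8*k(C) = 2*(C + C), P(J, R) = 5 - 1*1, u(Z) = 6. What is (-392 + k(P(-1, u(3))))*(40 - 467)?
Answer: 168238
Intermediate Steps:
P(J, R) = 4 (P(J, R) = 5 - 1 = 4)
k(C) = -C/2 (k(C) = -(C + C)/4 = -2*C/4 = -C/2)
(-392 + k(P(-1, u(3))))*(40 - 467) = (-392 - ½*4)*(40 - 467) = (-392 - 2)*(-427) = -394*(-427) = 168238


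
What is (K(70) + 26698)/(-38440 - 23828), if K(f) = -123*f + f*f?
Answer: -5747/15567 ≈ -0.36918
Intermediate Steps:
K(f) = f² - 123*f (K(f) = -123*f + f² = f² - 123*f)
(K(70) + 26698)/(-38440 - 23828) = (70*(-123 + 70) + 26698)/(-38440 - 23828) = (70*(-53) + 26698)/(-62268) = (-3710 + 26698)*(-1/62268) = 22988*(-1/62268) = -5747/15567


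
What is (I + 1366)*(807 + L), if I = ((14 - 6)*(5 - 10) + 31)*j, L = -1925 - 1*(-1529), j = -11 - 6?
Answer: 624309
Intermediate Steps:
j = -17
L = -396 (L = -1925 + 1529 = -396)
I = 153 (I = ((14 - 6)*(5 - 10) + 31)*(-17) = (8*(-5) + 31)*(-17) = (-40 + 31)*(-17) = -9*(-17) = 153)
(I + 1366)*(807 + L) = (153 + 1366)*(807 - 396) = 1519*411 = 624309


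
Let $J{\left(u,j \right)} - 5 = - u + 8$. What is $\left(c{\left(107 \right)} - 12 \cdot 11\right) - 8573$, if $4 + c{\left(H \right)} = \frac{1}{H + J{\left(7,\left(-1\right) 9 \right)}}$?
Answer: $- \frac{984116}{113} \approx -8709.0$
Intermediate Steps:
$J{\left(u,j \right)} = 13 - u$ ($J{\left(u,j \right)} = 5 - \left(-8 + u\right) = 13 - u$)
$c{\left(H \right)} = -4 + \frac{1}{6 + H}$ ($c{\left(H \right)} = -4 + \frac{1}{H + \left(13 - 7\right)} = -4 + \frac{1}{H + 6} = -4 + \frac{1}{6 + H}$)
$\left(c{\left(107 \right)} - 12 \cdot 11\right) - 8573 = \left(\frac{-23 - 428}{6 + 107} - 12 \cdot 11\right) - 8573 = \left(\frac{-23 - 428}{113} - 132\right) - 8573 = \left(\frac{1}{113} \left(-451\right) - 132\right) - 8573 = \left(- \frac{451}{113} - 132\right) - 8573 = - \frac{15367}{113} - 8573 = - \frac{984116}{113}$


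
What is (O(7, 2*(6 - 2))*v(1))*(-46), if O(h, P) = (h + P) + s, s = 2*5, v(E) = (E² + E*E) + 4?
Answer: -6900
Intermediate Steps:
v(E) = 4 + 2*E² (v(E) = (E² + E²) + 4 = 2*E² + 4 = 4 + 2*E²)
s = 10
O(h, P) = 10 + P + h (O(h, P) = (h + P) + 10 = (P + h) + 10 = 10 + P + h)
(O(7, 2*(6 - 2))*v(1))*(-46) = ((10 + 2*(6 - 2) + 7)*(4 + 2*1²))*(-46) = ((10 + 2*4 + 7)*(4 + 2*1))*(-46) = ((10 + 8 + 7)*(4 + 2))*(-46) = (25*6)*(-46) = 150*(-46) = -6900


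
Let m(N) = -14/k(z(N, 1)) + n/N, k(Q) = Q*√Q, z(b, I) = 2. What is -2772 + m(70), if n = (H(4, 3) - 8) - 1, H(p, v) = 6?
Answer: -194043/70 - 7*√2/2 ≈ -2777.0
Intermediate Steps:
k(Q) = Q^(3/2)
n = -3 (n = (6 - 8) - 1 = -2 - 1 = -3)
m(N) = -3/N - 7*√2/2 (m(N) = -14*√2/4 - 3/N = -7*√2/2 - 3/N = -3/N - 7*√2/2)
-2772 + m(70) = -2772 + (-3/70 - 7*√2/2) = -194043/70 - 7*√2/2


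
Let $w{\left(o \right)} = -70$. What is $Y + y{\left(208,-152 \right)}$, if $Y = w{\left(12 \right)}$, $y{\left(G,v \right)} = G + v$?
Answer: $-14$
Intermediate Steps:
$Y = -70$
$Y + y{\left(208,-152 \right)} = -70 + \left(208 - 152\right) = -70 + 56 = -14$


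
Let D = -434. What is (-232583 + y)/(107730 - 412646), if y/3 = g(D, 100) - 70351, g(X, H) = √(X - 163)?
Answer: 110909/76229 - 3*I*√597/304916 ≈ 1.4549 - 0.0002404*I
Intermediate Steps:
g(X, H) = √(-163 + X)
y = -211053 + 3*I*√597 (y = 3*(√(-163 - 434) - 70351) = 3*(√(-597) - 70351) = 3*(I*√597 - 70351) = 3*(-70351 + I*√597) = -211053 + 3*I*√597 ≈ -2.1105e+5 + 73.301*I)
(-232583 + y)/(107730 - 412646) = (-232583 + (-211053 + 3*I*√597))/(107730 - 412646) = (-443636 + 3*I*√597)/(-304916) = (-443636 + 3*I*√597)*(-1/304916) = 110909/76229 - 3*I*√597/304916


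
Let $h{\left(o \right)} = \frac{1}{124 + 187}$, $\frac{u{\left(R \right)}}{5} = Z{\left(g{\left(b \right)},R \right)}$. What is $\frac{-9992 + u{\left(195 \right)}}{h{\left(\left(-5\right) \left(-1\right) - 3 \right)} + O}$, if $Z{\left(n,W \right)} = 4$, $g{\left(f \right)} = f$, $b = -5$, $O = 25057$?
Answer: $- \frac{258441}{649394} \approx -0.39797$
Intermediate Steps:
$u{\left(R \right)} = 20$ ($u{\left(R \right)} = 5 \cdot 4 = 20$)
$h{\left(o \right)} = \frac{1}{311}$
$\frac{-9992 + u{\left(195 \right)}}{h{\left(\left(-5\right) \left(-1\right) - 3 \right)} + O} = \frac{-9992 + 20}{\frac{1}{311} + 25057} = - \frac{9972}{\frac{7792728}{311}} = \left(-9972\right) \frac{311}{7792728} = - \frac{258441}{649394}$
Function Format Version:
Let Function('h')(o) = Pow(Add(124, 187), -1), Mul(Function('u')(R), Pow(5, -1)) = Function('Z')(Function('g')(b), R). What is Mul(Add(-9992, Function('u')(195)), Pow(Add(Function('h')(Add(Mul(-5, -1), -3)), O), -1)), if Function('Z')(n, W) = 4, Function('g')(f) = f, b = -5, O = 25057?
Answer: Rational(-258441, 649394) ≈ -0.39797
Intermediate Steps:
Function('u')(R) = 20 (Function('u')(R) = Mul(5, 4) = 20)
Function('h')(o) = Rational(1, 311) (Function('h')(o) = Pow(311, -1) = Rational(1, 311))
Mul(Add(-9992, Function('u')(195)), Pow(Add(Function('h')(Add(Mul(-5, -1), -3)), O), -1)) = Mul(Add(-9992, 20), Pow(Add(Rational(1, 311), 25057), -1)) = Mul(-9972, Pow(Rational(7792728, 311), -1)) = Mul(-9972, Rational(311, 7792728)) = Rational(-258441, 649394)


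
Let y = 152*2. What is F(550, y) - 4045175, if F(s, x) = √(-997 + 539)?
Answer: -4045175 + I*√458 ≈ -4.0452e+6 + 21.401*I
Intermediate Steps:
y = 304
F(s, x) = I*√458 (F(s, x) = √(-458) = I*√458)
F(550, y) - 4045175 = I*√458 - 4045175 = -4045175 + I*√458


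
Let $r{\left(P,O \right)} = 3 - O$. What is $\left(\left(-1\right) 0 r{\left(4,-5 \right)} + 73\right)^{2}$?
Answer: $5329$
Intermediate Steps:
$\left(\left(-1\right) 0 r{\left(4,-5 \right)} + 73\right)^{2} = \left(\left(-1\right) 0 \left(3 - -5\right) + 73\right)^{2} = \left(0 \left(3 + 5\right) + 73\right)^{2} = \left(0 \cdot 8 + 73\right)^{2} = \left(0 + 73\right)^{2} = 73^{2} = 5329$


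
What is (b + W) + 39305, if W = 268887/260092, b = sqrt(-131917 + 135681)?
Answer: 10223184947/260092 + 2*sqrt(941) ≈ 39367.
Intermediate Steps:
b = 2*sqrt(941) (b = sqrt(3764) = 2*sqrt(941) ≈ 61.351)
W = 268887/260092 (W = 268887*(1/260092) = 268887/260092 ≈ 1.0338)
(b + W) + 39305 = (2*sqrt(941) + 268887/260092) + 39305 = (268887/260092 + 2*sqrt(941)) + 39305 = 10223184947/260092 + 2*sqrt(941)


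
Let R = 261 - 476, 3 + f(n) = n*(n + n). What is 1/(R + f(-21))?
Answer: 1/664 ≈ 0.0015060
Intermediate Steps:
f(n) = -3 + 2*n² (f(n) = -3 + n*(n + n) = -3 + n*(2*n) = -3 + 2*n²)
R = -215
1/(R + f(-21)) = 1/(-215 + (-3 + 2*(-21)²)) = 1/(-215 + (-3 + 2*441)) = 1/(-215 + (-3 + 882)) = 1/(-215 + 879) = 1/664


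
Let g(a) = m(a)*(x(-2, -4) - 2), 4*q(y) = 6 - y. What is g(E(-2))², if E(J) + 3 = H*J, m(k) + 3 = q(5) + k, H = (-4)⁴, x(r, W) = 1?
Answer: 4289041/16 ≈ 2.6807e+5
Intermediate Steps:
q(y) = 3/2 - y/4 (q(y) = (6 - y)/4 = 3/2 - y/4)
H = 256
m(k) = -11/4 + k (m(k) = -3 + ((3/2 - ¼*5) + k) = -3 + ((3/2 - 5/4) + k) = -3 + (¼ + k) = -11/4 + k)
E(J) = -3 + 256*J
g(a) = 11/4 - a (g(a) = (-11/4 + a)*(1 - 2) = (-11/4 + a)*(-1) = 11/4 - a)
g(E(-2))² = (11/4 - (-3 + 256*(-2)))² = (11/4 - (-3 - 512))² = (11/4 - 1*(-515))² = (11/4 + 515)² = (2071/4)² = 4289041/16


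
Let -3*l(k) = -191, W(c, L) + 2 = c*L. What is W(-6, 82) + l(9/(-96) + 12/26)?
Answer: -1291/3 ≈ -430.33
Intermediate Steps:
W(c, L) = -2 + L*c (W(c, L) = -2 + c*L = -2 + L*c)
l(k) = 191/3 (l(k) = -⅓*(-191) = 191/3)
W(-6, 82) + l(9/(-96) + 12/26) = (-2 + 82*(-6)) + 191/3 = (-2 - 492) + 191/3 = -494 + 191/3 = -1291/3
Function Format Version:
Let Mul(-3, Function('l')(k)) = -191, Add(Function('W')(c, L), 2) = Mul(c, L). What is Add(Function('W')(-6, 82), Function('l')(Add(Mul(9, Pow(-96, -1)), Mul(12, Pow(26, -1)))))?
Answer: Rational(-1291, 3) ≈ -430.33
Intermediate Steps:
Function('W')(c, L) = Add(-2, Mul(L, c)) (Function('W')(c, L) = Add(-2, Mul(c, L)) = Add(-2, Mul(L, c)))
Function('l')(k) = Rational(191, 3) (Function('l')(k) = Mul(Rational(-1, 3), -191) = Rational(191, 3))
Add(Function('W')(-6, 82), Function('l')(Add(Mul(9, Pow(-96, -1)), Mul(12, Pow(26, -1))))) = Add(Add(-2, Mul(82, -6)), Rational(191, 3)) = Add(Add(-2, -492), Rational(191, 3)) = Add(-494, Rational(191, 3)) = Rational(-1291, 3)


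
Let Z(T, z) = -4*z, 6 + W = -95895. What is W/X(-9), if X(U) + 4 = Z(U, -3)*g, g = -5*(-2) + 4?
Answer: -95901/164 ≈ -584.76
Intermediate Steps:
W = -95901 (W = -6 - 95895 = -95901)
g = 14 (g = 10 + 4 = 14)
X(U) = 164 (X(U) = -4 - 4*(-3)*14 = -4 + 12*14 = -4 + 168 = 164)
W/X(-9) = -95901/164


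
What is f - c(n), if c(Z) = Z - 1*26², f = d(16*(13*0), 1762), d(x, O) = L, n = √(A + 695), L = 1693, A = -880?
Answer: 2369 - I*√185 ≈ 2369.0 - 13.601*I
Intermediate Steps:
n = I*√185 (n = √(-880 + 695) = √(-185) = I*√185 ≈ 13.601*I)
d(x, O) = 1693
f = 1693
c(Z) = -676 + Z (c(Z) = Z - 1*676 = Z - 676 = -676 + Z)
f - c(n) = 1693 - (-676 + I*√185) = 1693 + (676 - I*√185) = 2369 - I*√185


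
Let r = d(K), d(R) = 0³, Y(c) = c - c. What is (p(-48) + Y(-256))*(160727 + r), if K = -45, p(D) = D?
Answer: -7714896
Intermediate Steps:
Y(c) = 0
d(R) = 0
r = 0
(p(-48) + Y(-256))*(160727 + r) = (-48 + 0)*(160727 + 0) = -48*160727 = -7714896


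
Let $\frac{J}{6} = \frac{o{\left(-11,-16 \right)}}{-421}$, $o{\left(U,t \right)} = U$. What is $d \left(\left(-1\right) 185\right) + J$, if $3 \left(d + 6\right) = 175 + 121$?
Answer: $- \frac{21651832}{1263} \approx -17143.0$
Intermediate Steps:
$d = \frac{278}{3}$ ($d = -6 + \frac{175 + 121}{3} = -6 + \frac{1}{3} \cdot 296 = -6 + \frac{296}{3} = \frac{278}{3} \approx 92.667$)
$J = \frac{66}{421}$ ($J = 6 \left(- \frac{11}{-421}\right) = 6 \left(\left(-11\right) \left(- \frac{1}{421}\right)\right) = 6 \cdot \frac{11}{421} = \frac{66}{421} \approx 0.15677$)
$d \left(\left(-1\right) 185\right) + J = \frac{278 \left(\left(-1\right) 185\right)}{3} + \frac{66}{421} = \frac{278}{3} \left(-185\right) + \frac{66}{421} = - \frac{51430}{3} + \frac{66}{421} = - \frac{21651832}{1263}$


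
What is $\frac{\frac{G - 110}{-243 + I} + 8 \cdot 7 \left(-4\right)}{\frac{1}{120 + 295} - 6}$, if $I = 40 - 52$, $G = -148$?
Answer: $\frac{1573182}{42313} \approx 37.18$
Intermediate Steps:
$I = -12$
$\frac{\frac{G - 110}{-243 + I} + 8 \cdot 7 \left(-4\right)}{\frac{1}{120 + 295} - 6} = \frac{\frac{-148 - 110}{-243 - 12} + 8 \cdot 7 \left(-4\right)}{\frac{1}{120 + 295} - 6} = \frac{- \frac{258}{-255} + 56 \left(-4\right)}{\frac{1}{415} - 6} = \frac{\left(-258\right) \left(- \frac{1}{255}\right) - 224}{\frac{1}{415} - 6} = \frac{\frac{86}{85} - 224}{- \frac{2489}{415}} = \left(- \frac{18954}{85}\right) \left(- \frac{415}{2489}\right) = \frac{1573182}{42313}$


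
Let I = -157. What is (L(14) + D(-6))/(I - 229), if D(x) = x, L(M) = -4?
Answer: 5/193 ≈ 0.025907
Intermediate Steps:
(L(14) + D(-6))/(I - 229) = (-4 - 6)/(-157 - 229) = -10/(-386) = -10*(-1/386) = 5/193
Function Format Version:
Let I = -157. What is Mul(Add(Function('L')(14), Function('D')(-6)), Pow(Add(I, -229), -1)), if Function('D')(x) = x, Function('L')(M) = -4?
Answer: Rational(5, 193) ≈ 0.025907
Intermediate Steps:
Mul(Add(Function('L')(14), Function('D')(-6)), Pow(Add(I, -229), -1)) = Mul(Add(-4, -6), Pow(Add(-157, -229), -1)) = Mul(-10, Pow(-386, -1)) = Mul(-10, Rational(-1, 386)) = Rational(5, 193)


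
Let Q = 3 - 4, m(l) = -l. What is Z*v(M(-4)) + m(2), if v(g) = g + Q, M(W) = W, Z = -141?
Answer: 703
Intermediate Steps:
Q = -1
v(g) = -1 + g (v(g) = g - 1 = -1 + g)
Z*v(M(-4)) + m(2) = -141*(-1 - 4) - 1*2 = -141*(-5) - 2 = 705 - 2 = 703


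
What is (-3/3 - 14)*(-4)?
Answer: 60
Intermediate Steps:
(-3/3 - 14)*(-4) = (-3*⅓ - 14)*(-4) = (-1 - 14)*(-4) = -15*(-4) = 60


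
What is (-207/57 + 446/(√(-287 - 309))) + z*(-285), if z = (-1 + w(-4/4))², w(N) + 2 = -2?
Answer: -135444/19 - 223*I*√149/149 ≈ -7128.6 - 18.269*I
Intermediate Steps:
w(N) = -4 (w(N) = -2 - 2 = -4)
z = 25 (z = (-1 - 4)² = (-5)² = 25)
(-207/57 + 446/(√(-287 - 309))) + z*(-285) = (-207/57 + 446/(√(-287 - 309))) + 25*(-285) = (-207*1/57 + 446/(√(-596))) - 7125 = (-69/19 + 446/((2*I*√149))) - 7125 = (-69/19 + 446*(-I*√149/298)) - 7125 = (-69/19 - 223*I*√149/149) - 7125 = -135444/19 - 223*I*√149/149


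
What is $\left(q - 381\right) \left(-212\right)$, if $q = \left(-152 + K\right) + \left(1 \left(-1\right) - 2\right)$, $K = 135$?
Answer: $85012$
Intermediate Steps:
$q = -20$ ($q = \left(-152 + 135\right) + \left(1 \left(-1\right) - 2\right) = -17 - 3 = -20$)
$\left(q - 381\right) \left(-212\right) = \left(-20 - 381\right) \left(-212\right) = \left(-401\right) \left(-212\right) = 85012$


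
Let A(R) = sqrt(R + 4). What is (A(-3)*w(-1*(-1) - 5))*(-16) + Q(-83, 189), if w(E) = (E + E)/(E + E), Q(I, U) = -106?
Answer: -122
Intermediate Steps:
w(E) = 1 (w(E) = (2*E)/((2*E)) = (2*E)*(1/(2*E)) = 1)
A(R) = sqrt(4 + R)
(A(-3)*w(-1*(-1) - 5))*(-16) + Q(-83, 189) = (sqrt(4 - 3)*1)*(-16) - 106 = (sqrt(1)*1)*(-16) - 106 = (1*1)*(-16) - 106 = 1*(-16) - 106 = -16 - 106 = -122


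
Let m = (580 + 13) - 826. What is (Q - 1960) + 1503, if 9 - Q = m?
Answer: -215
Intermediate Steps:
m = -233 (m = 593 - 826 = -233)
Q = 242 (Q = 9 - 1*(-233) = 9 + 233 = 242)
(Q - 1960) + 1503 = (242 - 1960) + 1503 = -1718 + 1503 = -215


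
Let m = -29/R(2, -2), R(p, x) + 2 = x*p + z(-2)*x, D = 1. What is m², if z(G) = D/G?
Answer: 841/25 ≈ 33.640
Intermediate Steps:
z(G) = 1/G
R(p, x) = -2 - x/2 + p*x (R(p, x) = -2 + (x*p + x/(-2)) = -2 + (p*x - x/2) = -2 + (-x/2 + p*x) = -2 - x/2 + p*x)
m = 29/5 (m = -29/(-2 - ½*(-2) + 2*(-2)) = -29/(-2 + 1 - 4) = -29/(-5) = -29*(-⅕) = 29/5 ≈ 5.8000)
m² = (29/5)² = 841/25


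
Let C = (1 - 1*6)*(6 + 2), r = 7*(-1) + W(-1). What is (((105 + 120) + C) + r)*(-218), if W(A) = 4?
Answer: -39676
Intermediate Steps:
r = -3 (r = 7*(-1) + 4 = -7 + 4 = -3)
C = -40 (C = (1 - 6)*8 = -5*8 = -40)
(((105 + 120) + C) + r)*(-218) = (((105 + 120) - 40) - 3)*(-218) = ((225 - 40) - 3)*(-218) = (185 - 3)*(-218) = 182*(-218) = -39676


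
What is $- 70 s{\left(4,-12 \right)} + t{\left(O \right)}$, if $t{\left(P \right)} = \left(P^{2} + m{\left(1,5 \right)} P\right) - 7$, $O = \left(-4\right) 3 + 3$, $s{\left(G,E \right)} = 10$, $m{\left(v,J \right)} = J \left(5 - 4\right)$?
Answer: $-671$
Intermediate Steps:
$m{\left(v,J \right)} = J$ ($m{\left(v,J \right)} = J 1 = J$)
$O = -9$ ($O = -12 + 3 = -9$)
$t{\left(P \right)} = -7 + P^{2} + 5 P$ ($t{\left(P \right)} = \left(P^{2} + 5 P\right) - 7 = -7 + P^{2} + 5 P$)
$- 70 s{\left(4,-12 \right)} + t{\left(O \right)} = \left(-70\right) 10 + \left(-7 + \left(-9\right)^{2} + 5 \left(-9\right)\right) = -700 - -29 = -700 + 29 = -671$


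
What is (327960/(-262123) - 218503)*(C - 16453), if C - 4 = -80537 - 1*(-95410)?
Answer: 90265383970504/262123 ≈ 3.4436e+8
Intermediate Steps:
C = 14877 (C = 4 + (-80537 - 1*(-95410)) = 4 + (-80537 + 95410) = 4 + 14873 = 14877)
(327960/(-262123) - 218503)*(C - 16453) = (327960/(-262123) - 218503)*(14877 - 16453) = (327960*(-1/262123) - 218503)*(-1576) = (-327960/262123 - 218503)*(-1576) = -57274989829/262123*(-1576) = 90265383970504/262123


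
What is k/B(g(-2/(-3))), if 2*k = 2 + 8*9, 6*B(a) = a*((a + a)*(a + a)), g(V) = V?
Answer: 2997/16 ≈ 187.31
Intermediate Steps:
B(a) = 2*a³/3 (B(a) = (a*((a + a)*(a + a)))/6 = (a*((2*a)*(2*a)))/6 = (a*(4*a²))/6 = (4*a³)/6 = 2*a³/3)
k = 37 (k = (2 + 8*9)/2 = (2 + 72)/2 = (½)*74 = 37)
k/B(g(-2/(-3))) = 37/((2*(-2/(-3))³/3)) = 37/((2*(-2*(-⅓))³/3)) = 37/((2*(⅔)³/3)) = 37/(((⅔)*(8/27))) = 37/(16/81) = 37*(81/16) = 2997/16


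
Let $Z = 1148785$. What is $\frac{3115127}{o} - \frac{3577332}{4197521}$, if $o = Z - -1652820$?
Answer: $\frac{3053539782307}{11759795821205} \approx 0.25966$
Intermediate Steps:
$o = 2801605$ ($o = 1148785 - -1652820 = 1148785 + 1652820 = 2801605$)
$\frac{3115127}{o} - \frac{3577332}{4197521} = \frac{3115127}{2801605} - \frac{3577332}{4197521} = \frac{3053539782307}{11759795821205}$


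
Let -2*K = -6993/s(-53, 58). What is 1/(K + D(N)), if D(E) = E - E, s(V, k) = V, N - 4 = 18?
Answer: -106/6993 ≈ -0.015158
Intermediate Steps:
N = 22 (N = 4 + 18 = 22)
D(E) = 0
K = -6993/106 (K = -(-6993)/(2*(-53)) = -(-6993)*(-1)/(2*53) = -½*6993/53 = -6993/106 ≈ -65.972)
1/(K + D(N)) = 1/(-6993/106 + 0) = 1/(-6993/106) = -106/6993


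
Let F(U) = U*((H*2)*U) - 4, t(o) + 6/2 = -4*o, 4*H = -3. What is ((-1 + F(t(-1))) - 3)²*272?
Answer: 24548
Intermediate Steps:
H = -¾ (H = (¼)*(-3) = -¾ ≈ -0.75000)
t(o) = -3 - 4*o
F(U) = -4 - 3*U²/2 (F(U) = U*((-¾*2)*U) - 4 = U*(-3*U/2) - 4 = -3*U²/2 - 4 = -4 - 3*U²/2)
((-1 + F(t(-1))) - 3)²*272 = ((-1 + (-4 - 3*(-3 - 4*(-1))²/2)) - 3)²*272 = ((-1 + (-4 - 3*(-3 + 4)²/2)) - 3)²*272 = ((-1 + (-4 - 3/2*1²)) - 3)²*272 = ((-1 + (-4 - 3/2*1)) - 3)²*272 = ((-1 + (-4 - 3/2)) - 3)²*272 = ((-1 - 11/2) - 3)²*272 = (-13/2 - 3)²*272 = (-19/2)²*272 = (361/4)*272 = 24548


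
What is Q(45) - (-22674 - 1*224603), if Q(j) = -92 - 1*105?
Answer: 247080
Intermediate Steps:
Q(j) = -197 (Q(j) = -92 - 105 = -197)
Q(45) - (-22674 - 1*224603) = -197 - (-22674 - 1*224603) = -197 - (-22674 - 224603) = -197 - 1*(-247277) = -197 + 247277 = 247080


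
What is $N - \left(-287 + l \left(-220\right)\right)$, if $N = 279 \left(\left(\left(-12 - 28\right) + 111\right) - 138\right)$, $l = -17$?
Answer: $-22146$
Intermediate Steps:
$N = -18693$ ($N = 279 \left(\left(\left(-12 - 28\right) + 111\right) - 138\right) = 279 \left(\left(-40 + 111\right) - 138\right) = 279 \left(71 - 138\right) = 279 \left(-67\right) = -18693$)
$N - \left(-287 + l \left(-220\right)\right) = -18693 - \left(-287 - -3740\right) = -18693 - \left(-287 + 3740\right) = -18693 - 3453 = -22146$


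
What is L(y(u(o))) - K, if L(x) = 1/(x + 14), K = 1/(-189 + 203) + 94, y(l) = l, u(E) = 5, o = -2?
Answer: -25009/266 ≈ -94.019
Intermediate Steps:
K = 1317/14 (K = 1/14 + 94 = 1317/14 ≈ 94.071)
L(x) = 1/(14 + x)
L(y(u(o))) - K = 1/(14 + 5) - 1*1317/14 = 1/19 - 1317/14 = -25009/266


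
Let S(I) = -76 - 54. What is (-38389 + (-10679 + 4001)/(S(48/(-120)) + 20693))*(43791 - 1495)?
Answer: -33388449076760/20563 ≈ -1.6237e+9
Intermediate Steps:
S(I) = -130
(-38389 + (-10679 + 4001)/(S(48/(-120)) + 20693))*(43791 - 1495) = (-38389 + (-10679 + 4001)/(-130 + 20693))*(43791 - 1495) = (-38389 - 6678/20563)*42296 = -789399685/20563*42296 = -33388449076760/20563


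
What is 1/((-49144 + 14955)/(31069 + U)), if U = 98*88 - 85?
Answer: -39608/34189 ≈ -1.1585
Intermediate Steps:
U = 8539 (U = 8624 - 85 = 8539)
1/((-49144 + 14955)/(31069 + U)) = 1/((-49144 + 14955)/(31069 + 8539)) = 1/(-34189/39608) = -39608/34189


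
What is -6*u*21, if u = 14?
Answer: -1764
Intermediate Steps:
-6*u*21 = -6*14*21 = -84*21 = -1764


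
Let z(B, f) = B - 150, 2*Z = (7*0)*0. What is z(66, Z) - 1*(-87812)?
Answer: 87728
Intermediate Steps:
Z = 0 (Z = ((7*0)*0)/2 = (0*0)/2 = (1/2)*0 = 0)
z(B, f) = -150 + B
z(66, Z) - 1*(-87812) = (-150 + 66) - 1*(-87812) = -84 + 87812 = 87728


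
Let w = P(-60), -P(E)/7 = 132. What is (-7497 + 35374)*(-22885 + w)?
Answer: -663723493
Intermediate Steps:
P(E) = -924 (P(E) = -7*132 = -924)
w = -924
(-7497 + 35374)*(-22885 + w) = (-7497 + 35374)*(-22885 - 924) = 27877*(-23809) = -663723493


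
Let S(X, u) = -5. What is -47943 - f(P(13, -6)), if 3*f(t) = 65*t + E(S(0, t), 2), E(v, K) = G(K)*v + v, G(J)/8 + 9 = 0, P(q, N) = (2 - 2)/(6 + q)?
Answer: -144184/3 ≈ -48061.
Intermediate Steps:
P(q, N) = 0 (P(q, N) = 0/(6 + q) = 0)
G(J) = -72 (G(J) = -72 + 8*0 = -72 + 0 = -72)
E(v, K) = -71*v (E(v, K) = -72*v + v = -71*v)
f(t) = 355/3 + 65*t/3 (f(t) = (65*t - 71*(-5))/3 = (65*t + 355)/3 = (355 + 65*t)/3 = 355/3 + 65*t/3)
-47943 - f(P(13, -6)) = -47943 - (355/3 + (65/3)*0) = -47943 - (355/3 + 0) = -47943 - 1*355/3 = -47943 - 355/3 = -144184/3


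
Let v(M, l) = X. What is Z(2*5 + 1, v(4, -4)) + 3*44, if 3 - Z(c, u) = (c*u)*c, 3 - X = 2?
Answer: 14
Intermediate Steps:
X = 1 (X = 3 - 1*2 = 3 - 2 = 1)
v(M, l) = 1
Z(c, u) = 3 - u*c² (Z(c, u) = 3 - c*u*c = 3 - u*c²)
Z(2*5 + 1, v(4, -4)) + 3*44 = (3 - 1*1*(2*5 + 1)²) + 3*44 = (3 - 1*1*(10 + 1)²) + 132 = (3 - 1*1*11²) + 132 = (3 - 1*1*121) + 132 = (3 - 121) + 132 = -118 + 132 = 14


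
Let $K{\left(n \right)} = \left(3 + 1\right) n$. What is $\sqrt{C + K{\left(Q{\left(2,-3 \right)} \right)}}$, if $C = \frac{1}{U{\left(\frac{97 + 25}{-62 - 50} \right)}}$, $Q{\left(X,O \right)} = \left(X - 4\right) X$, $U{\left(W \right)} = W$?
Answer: $\frac{2 i \sqrt{15738}}{61} \approx 4.1132 i$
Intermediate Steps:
$Q{\left(X,O \right)} = X \left(-4 + X\right)$ ($Q{\left(X,O \right)} = \left(-4 + X\right) X = X \left(-4 + X\right)$)
$K{\left(n \right)} = 4 n$
$C = - \frac{56}{61}$ ($C = \frac{1}{\left(97 + 25\right) \frac{1}{-62 - 50}} = \frac{1}{122 \frac{1}{-112}} = \frac{1}{122 \left(- \frac{1}{112}\right)} = \frac{1}{- \frac{61}{56}} = - \frac{56}{61} \approx -0.91803$)
$\sqrt{C + K{\left(Q{\left(2,-3 \right)} \right)}} = \sqrt{- \frac{56}{61} + 4 \cdot 2 \left(-4 + 2\right)} = \sqrt{- \frac{56}{61} + 4 \cdot 2 \left(-2\right)} = \sqrt{- \frac{56}{61} + 4 \left(-4\right)} = \sqrt{- \frac{56}{61} - 16} = \sqrt{- \frac{1032}{61}} = \frac{2 i \sqrt{15738}}{61}$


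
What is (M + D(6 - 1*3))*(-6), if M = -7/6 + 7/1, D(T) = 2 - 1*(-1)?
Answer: -53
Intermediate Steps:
D(T) = 3 (D(T) = 2 + 1 = 3)
M = 35/6 (M = -7*1/6 + 7*1 = -7/6 + 7 = 35/6 ≈ 5.8333)
(M + D(6 - 1*3))*(-6) = (35/6 + 3)*(-6) = (53/6)*(-6) = -53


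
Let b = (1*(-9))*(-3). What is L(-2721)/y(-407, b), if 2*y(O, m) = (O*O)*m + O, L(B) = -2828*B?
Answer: 3847494/1118029 ≈ 3.4413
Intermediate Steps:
b = 27 (b = -9*(-3) = 27)
y(O, m) = O/2 + m*O**2/2 (y(O, m) = ((O*O)*m + O)/2 = (O**2*m + O)/2 = (m*O**2 + O)/2 = (O + m*O**2)/2 = O/2 + m*O**2/2)
L(-2721)/y(-407, b) = (-2828*(-2721))/(((1/2)*(-407)*(1 - 407*27))) = 7694988/(((1/2)*(-407)*(1 - 10989))) = 7694988/(((1/2)*(-407)*(-10988))) = 7694988/2236058 = 7694988*(1/2236058) = 3847494/1118029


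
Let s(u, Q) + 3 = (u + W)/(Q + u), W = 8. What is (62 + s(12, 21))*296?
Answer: 582232/33 ≈ 17643.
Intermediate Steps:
s(u, Q) = -3 + (8 + u)/(Q + u) (s(u, Q) = -3 + (u + 8)/(Q + u) = -3 + (8 + u)/(Q + u))
(62 + s(12, 21))*296 = (62 + (8 - 3*21 - 2*12)/(21 + 12))*296 = (62 + (8 - 63 - 24)/33)*296 = (62 + (1/33)*(-79))*296 = (62 - 79/33)*296 = (1967/33)*296 = 582232/33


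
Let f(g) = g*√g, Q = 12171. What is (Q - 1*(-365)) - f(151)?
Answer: 12536 - 151*√151 ≈ 10680.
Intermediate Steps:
f(g) = g^(3/2)
(Q - 1*(-365)) - f(151) = (12171 - 1*(-365)) - 151^(3/2) = (12171 + 365) - 151*√151 = 12536 - 151*√151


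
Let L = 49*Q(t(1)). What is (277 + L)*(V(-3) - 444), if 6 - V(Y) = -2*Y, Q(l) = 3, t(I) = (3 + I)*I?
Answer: -188256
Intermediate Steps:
t(I) = I*(3 + I)
V(Y) = 6 + 2*Y (V(Y) = 6 - (-2)*Y = 6 + 2*Y)
L = 147 (L = 49*3 = 147)
(277 + L)*(V(-3) - 444) = (277 + 147)*((6 + 2*(-3)) - 444) = 424*((6 - 6) - 444) = 424*(0 - 444) = 424*(-444) = -188256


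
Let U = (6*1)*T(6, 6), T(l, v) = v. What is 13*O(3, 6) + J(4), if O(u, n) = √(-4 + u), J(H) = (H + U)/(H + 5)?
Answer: 40/9 + 13*I ≈ 4.4444 + 13.0*I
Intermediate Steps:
U = 36 (U = (6*1)*6 = 6*6 = 36)
J(H) = (36 + H)/(5 + H) (J(H) = (H + 36)/(H + 5) = (36 + H)/(5 + H))
13*O(3, 6) + J(4) = 13*√(-4 + 3) + (36 + 4)/(5 + 4) = 13*√(-1) + 40/9 = 13*I + (⅑)*40 = 13*I + 40/9 = 40/9 + 13*I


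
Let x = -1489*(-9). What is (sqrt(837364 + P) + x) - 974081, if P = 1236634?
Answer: -960680 + sqrt(2073998) ≈ -9.5924e+5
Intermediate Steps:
x = 13401
(sqrt(837364 + P) + x) - 974081 = (sqrt(837364 + 1236634) + 13401) - 974081 = (sqrt(2073998) + 13401) - 974081 = (13401 + sqrt(2073998)) - 974081 = -960680 + sqrt(2073998)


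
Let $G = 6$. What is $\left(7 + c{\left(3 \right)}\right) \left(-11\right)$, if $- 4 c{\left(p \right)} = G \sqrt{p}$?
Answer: $-77 + \frac{33 \sqrt{3}}{2} \approx -48.421$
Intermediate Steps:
$c{\left(p \right)} = - \frac{3 \sqrt{p}}{2}$ ($c{\left(p \right)} = - \frac{6 \sqrt{p}}{4} = - \frac{3 \sqrt{p}}{2}$)
$\left(7 + c{\left(3 \right)}\right) \left(-11\right) = \left(7 - \frac{3 \sqrt{3}}{2}\right) \left(-11\right) = -77 + \frac{33 \sqrt{3}}{2}$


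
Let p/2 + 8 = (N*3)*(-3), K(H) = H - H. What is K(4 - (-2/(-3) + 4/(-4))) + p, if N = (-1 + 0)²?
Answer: -34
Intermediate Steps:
N = 1 (N = (-1)² = 1)
K(H) = 0
p = -34 (p = -16 + 2*((1*3)*(-3)) = -16 + 2*(3*(-3)) = -16 + 2*(-9) = -16 - 18 = -34)
K(4 - (-2/(-3) + 4/(-4))) + p = 0 - 34 = -34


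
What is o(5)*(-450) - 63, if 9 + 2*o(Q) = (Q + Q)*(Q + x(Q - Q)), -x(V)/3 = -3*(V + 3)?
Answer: -70038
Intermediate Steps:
x(V) = 27 + 9*V (x(V) = -(-9)*(V + 3) = -(-9)*(3 + V) = -3*(-9 - 3*V) = 27 + 9*V)
o(Q) = -9/2 + Q*(27 + Q) (o(Q) = -9/2 + ((Q + Q)*(Q + (27 + 9*(Q - Q))))/2 = -9/2 + ((2*Q)*(Q + (27 + 9*0)))/2 = -9/2 + ((2*Q)*(Q + (27 + 0)))/2 = -9/2 + ((2*Q)*(Q + 27))/2 = -9/2 + ((2*Q)*(27 + Q))/2 = -9/2 + (2*Q*(27 + Q))/2 = -9/2 + Q*(27 + Q))
o(5)*(-450) - 63 = (-9/2 + 5² + 27*5)*(-450) - 63 = (-9/2 + 25 + 135)*(-450) - 63 = (311/2)*(-450) - 63 = -69975 - 63 = -70038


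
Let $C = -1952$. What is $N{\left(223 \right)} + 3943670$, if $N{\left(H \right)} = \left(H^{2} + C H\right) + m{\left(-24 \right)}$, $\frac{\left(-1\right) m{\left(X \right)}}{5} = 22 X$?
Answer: $3560743$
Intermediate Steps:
$m{\left(X \right)} = - 110 X$ ($m{\left(X \right)} = - 5 \cdot 22 X = - 110 X$)
$N{\left(H \right)} = 2640 + H^{2} - 1952 H$ ($N{\left(H \right)} = \left(H^{2} - 1952 H\right) - -2640 = \left(H^{2} - 1952 H\right) + 2640 = 2640 + H^{2} - 1952 H$)
$N{\left(223 \right)} + 3943670 = \left(2640 + 223^{2} - 435296\right) + 3943670 = \left(2640 + 49729 - 435296\right) + 3943670 = -382927 + 3943670 = 3560743$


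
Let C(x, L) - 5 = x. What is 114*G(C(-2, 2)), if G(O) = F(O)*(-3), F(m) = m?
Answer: -1026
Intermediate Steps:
C(x, L) = 5 + x
G(O) = -3*O (G(O) = O*(-3) = -3*O)
114*G(C(-2, 2)) = 114*(-3*(5 - 2)) = 114*(-3*3) = 114*(-9) = -1026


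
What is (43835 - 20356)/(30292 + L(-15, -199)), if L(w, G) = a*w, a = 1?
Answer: 23479/30277 ≈ 0.77547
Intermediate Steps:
L(w, G) = w (L(w, G) = 1*w = w)
(43835 - 20356)/(30292 + L(-15, -199)) = (43835 - 20356)/(30292 - 15) = 23479/30277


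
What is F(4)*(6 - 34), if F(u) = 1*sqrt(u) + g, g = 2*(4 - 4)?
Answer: -56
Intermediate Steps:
g = 0 (g = 2*0 = 0)
F(u) = sqrt(u) (F(u) = 1*sqrt(u) + 0 = sqrt(u) + 0 = sqrt(u))
F(4)*(6 - 34) = sqrt(4)*(6 - 34) = 2*(-28) = -56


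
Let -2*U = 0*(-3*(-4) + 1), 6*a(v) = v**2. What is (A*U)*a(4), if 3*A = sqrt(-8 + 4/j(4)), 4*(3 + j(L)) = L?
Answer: 0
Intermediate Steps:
j(L) = -3 + L/4
a(v) = v**2/6
U = 0 (U = -0*(-3*(-4) + 1) = -0*(12 + 1) = -0*13 = -1/2*0 = 0)
A = I*sqrt(10)/3 (A = sqrt(-8 + 4/(-3 + (1/4)*4))/3 = sqrt(-8 + 4/(-3 + 1))/3 = sqrt(-8 + 4/(-2))/3 = sqrt(-8 + 4*(-1/2))/3 = sqrt(-8 - 2)/3 = sqrt(-10)/3 = (I*sqrt(10))/3 = I*sqrt(10)/3 ≈ 1.0541*I)
(A*U)*a(4) = ((I*sqrt(10)/3)*0)*((1/6)*4**2) = 0*((1/6)*16) = 0*(8/3) = 0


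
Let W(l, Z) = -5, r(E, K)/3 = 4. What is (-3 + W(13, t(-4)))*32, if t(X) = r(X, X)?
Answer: -256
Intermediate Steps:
r(E, K) = 12 (r(E, K) = 3*4 = 12)
t(X) = 12
(-3 + W(13, t(-4)))*32 = (-3 - 5)*32 = -8*32 = -256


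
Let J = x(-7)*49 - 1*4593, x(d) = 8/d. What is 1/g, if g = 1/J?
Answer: -4649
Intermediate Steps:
J = -4649 (J = (8/(-7))*49 - 1*4593 = (8*(-⅐))*49 - 4593 = -8/7*49 - 4593 = -56 - 4593 = -4649)
g = -1/4649 (g = 1/(-4649) = -1/4649 ≈ -0.00021510)
1/g = 1/(-1/4649) = -4649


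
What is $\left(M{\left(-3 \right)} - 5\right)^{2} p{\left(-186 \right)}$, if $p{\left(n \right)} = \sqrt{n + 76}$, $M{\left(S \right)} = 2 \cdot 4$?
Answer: $9 i \sqrt{110} \approx 94.393 i$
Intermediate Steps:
$M{\left(S \right)} = 8$
$p{\left(n \right)} = \sqrt{76 + n}$
$\left(M{\left(-3 \right)} - 5\right)^{2} p{\left(-186 \right)} = \left(8 - 5\right)^{2} \sqrt{76 - 186} = 3^{2} \sqrt{-110} = 9 i \sqrt{110}$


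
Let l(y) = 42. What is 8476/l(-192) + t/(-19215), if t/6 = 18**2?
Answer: 1291942/6405 ≈ 201.71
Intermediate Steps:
t = 1944 (t = 6*18**2 = 6*324 = 1944)
8476/l(-192) + t/(-19215) = 8476/42 + 1944/(-19215) = 8476*(1/42) + 1944*(-1/19215) = 4238/21 - 216/2135 = 1291942/6405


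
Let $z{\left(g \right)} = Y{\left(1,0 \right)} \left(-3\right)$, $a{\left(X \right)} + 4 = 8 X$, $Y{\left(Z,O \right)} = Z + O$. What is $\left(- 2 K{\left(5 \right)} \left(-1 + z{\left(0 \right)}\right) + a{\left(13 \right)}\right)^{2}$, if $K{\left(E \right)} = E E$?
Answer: $90000$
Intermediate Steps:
$Y{\left(Z,O \right)} = O + Z$
$K{\left(E \right)} = E^{2}$
$a{\left(X \right)} = -4 + 8 X$
$z{\left(g \right)} = -3$ ($z{\left(g \right)} = \left(0 + 1\right) \left(-3\right) = 1 \left(-3\right) = -3$)
$\left(- 2 K{\left(5 \right)} \left(-1 + z{\left(0 \right)}\right) + a{\left(13 \right)}\right)^{2} = \left(- 2 \cdot 5^{2} \left(-1 - 3\right) + \left(-4 + 8 \cdot 13\right)\right)^{2} = \left(- 2 \cdot 25 \left(-4\right) + \left(-4 + 104\right)\right)^{2} = \left(\left(-2\right) \left(-100\right) + 100\right)^{2} = \left(200 + 100\right)^{2} = 300^{2} = 90000$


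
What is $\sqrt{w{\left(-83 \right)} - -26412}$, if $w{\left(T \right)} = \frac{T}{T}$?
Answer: $\sqrt{26413} \approx 162.52$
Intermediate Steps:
$w{\left(T \right)} = 1$
$\sqrt{w{\left(-83 \right)} - -26412} = \sqrt{1 - -26412} = \sqrt{1 + 26412} = \sqrt{26413}$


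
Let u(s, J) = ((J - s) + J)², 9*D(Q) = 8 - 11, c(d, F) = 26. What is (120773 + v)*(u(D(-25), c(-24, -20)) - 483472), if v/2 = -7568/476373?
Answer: -248922138896652607/4287357 ≈ -5.8060e+10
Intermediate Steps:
v = -15136/476373 (v = 2*(-7568/476373) = -15136/476373 ≈ -0.031773)
D(Q) = -⅓ (D(Q) = (8 - 11)/9 = (⅑)*(-3) = -⅓)
u(s, J) = (-s + 2*J)²
(120773 + v)*(u(D(-25), c(-24, -20)) - 483472) = (120773 - 15136/476373)*((-1*(-⅓) + 2*26)² - 483472) = 57532981193*((⅓ + 52)² - 483472)/476373 = 57532981193*((157/3)² - 483472)/476373 = 57532981193*(24649/9 - 483472)/476373 = (57532981193/476373)*(-4326599/9) = -248922138896652607/4287357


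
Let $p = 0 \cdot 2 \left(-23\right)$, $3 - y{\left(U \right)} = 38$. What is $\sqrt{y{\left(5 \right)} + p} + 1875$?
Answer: $1875 + i \sqrt{35} \approx 1875.0 + 5.9161 i$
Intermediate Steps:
$y{\left(U \right)} = -35$ ($y{\left(U \right)} = 3 - 38 = -35$)
$p = 0$ ($p = 0 \left(-23\right) = 0$)
$\sqrt{y{\left(5 \right)} + p} + 1875 = \sqrt{-35 + 0} + 1875 = \sqrt{-35} + 1875 = i \sqrt{35} + 1875 = 1875 + i \sqrt{35}$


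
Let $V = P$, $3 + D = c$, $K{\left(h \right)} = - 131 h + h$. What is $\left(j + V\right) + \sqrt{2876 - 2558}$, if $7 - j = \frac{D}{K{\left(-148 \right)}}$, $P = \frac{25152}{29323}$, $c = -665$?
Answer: $\frac{1113183471}{141043630} + \sqrt{318} \approx 25.725$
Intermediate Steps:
$K{\left(h \right)} = - 130 h$
$P = \frac{25152}{29323}$ ($P = 25152 \cdot \frac{1}{29323} = \frac{25152}{29323} \approx 0.85776$)
$D = -668$ ($D = -3 - 665 = -668$)
$V = \frac{25152}{29323} \approx 0.85776$
$j = \frac{33837}{4810}$ ($j = 7 - - \frac{668}{\left(-130\right) \left(-148\right)} = 7 - - \frac{668}{19240} = 7 - \left(-668\right) \frac{1}{19240} = 7 - - \frac{167}{4810} = 7 + \frac{167}{4810} = \frac{33837}{4810} \approx 7.0347$)
$\left(j + V\right) + \sqrt{2876 - 2558} = \left(\frac{33837}{4810} + \frac{25152}{29323}\right) + \sqrt{2876 - 2558} = \frac{1113183471}{141043630} + \sqrt{318}$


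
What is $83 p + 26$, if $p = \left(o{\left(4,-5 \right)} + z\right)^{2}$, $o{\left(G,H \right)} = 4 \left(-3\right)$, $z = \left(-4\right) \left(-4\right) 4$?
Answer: $224458$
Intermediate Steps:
$z = 64$ ($z = 16 \cdot 4 = 64$)
$o{\left(G,H \right)} = -12$
$p = 2704$ ($p = \left(-12 + 64\right)^{2} = 52^{2} = 2704$)
$83 p + 26 = 83 \cdot 2704 + 26 = 224432 + 26 = 224458$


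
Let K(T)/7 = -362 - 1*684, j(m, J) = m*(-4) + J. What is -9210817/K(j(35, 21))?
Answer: 1315831/1046 ≈ 1258.0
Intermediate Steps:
j(m, J) = J - 4*m (j(m, J) = -4*m + J = J - 4*m)
K(T) = -7322 (K(T) = 7*(-362 - 1*684) = 7*(-362 - 684) = 7*(-1046) = -7322)
-9210817/K(j(35, 21)) = -9210817/(-7322) = -9210817*(-1/7322) = 1315831/1046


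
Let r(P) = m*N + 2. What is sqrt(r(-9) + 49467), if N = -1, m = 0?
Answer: sqrt(49469) ≈ 222.42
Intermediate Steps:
r(P) = 2 (r(P) = 0*(-1) + 2 = 0 + 2 = 2)
sqrt(r(-9) + 49467) = sqrt(2 + 49467) = sqrt(49469)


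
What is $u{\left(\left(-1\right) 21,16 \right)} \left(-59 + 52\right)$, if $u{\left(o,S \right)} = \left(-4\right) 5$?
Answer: $140$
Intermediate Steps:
$u{\left(o,S \right)} = -20$
$u{\left(\left(-1\right) 21,16 \right)} \left(-59 + 52\right) = - 20 \left(-59 + 52\right) = \left(-20\right) \left(-7\right) = 140$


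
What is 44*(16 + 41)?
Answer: 2508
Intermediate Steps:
44*(16 + 41) = 44*57 = 2508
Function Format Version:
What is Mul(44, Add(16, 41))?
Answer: 2508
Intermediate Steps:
Mul(44, Add(16, 41)) = Mul(44, 57) = 2508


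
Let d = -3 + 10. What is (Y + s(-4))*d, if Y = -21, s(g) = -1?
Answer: -154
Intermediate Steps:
d = 7
(Y + s(-4))*d = (-21 - 1)*7 = -22*7 = -154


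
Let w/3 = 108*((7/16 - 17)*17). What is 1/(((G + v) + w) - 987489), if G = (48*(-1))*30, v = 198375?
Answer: -4/3527121 ≈ -1.1341e-6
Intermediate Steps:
w = -364905/4 (w = 3*(108*((7/16 - 17)*17)) = 3*(108*(-265/16*17)) = 3*(108*(-4505/16)) = 3*(-121635/4) = -364905/4 ≈ -91226.)
G = -1440 (G = -48*30 = -1440)
1/(((G + v) + w) - 987489) = 1/(((-1440 + 198375) - 364905/4) - 987489) = 1/((196935 - 364905/4) - 987489) = 1/(422835/4 - 987489) = 1/(-3527121/4) = -4/3527121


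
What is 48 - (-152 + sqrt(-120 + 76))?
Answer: 200 - 2*I*sqrt(11) ≈ 200.0 - 6.6332*I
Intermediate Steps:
48 - (-152 + sqrt(-120 + 76)) = 48 - (-152 + sqrt(-44)) = 48 - (-152 + 2*I*sqrt(11)) = 48 + (152 - 2*I*sqrt(11)) = 200 - 2*I*sqrt(11)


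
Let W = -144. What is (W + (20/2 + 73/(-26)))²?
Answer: 12652249/676 ≈ 18716.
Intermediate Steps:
(W + (20/2 + 73/(-26)))² = (-144 + (20/2 + 73/(-26)))² = (-144 + (20*(½) + 73*(-1/26)))² = (-144 + (10 - 73/26))² = (-144 + 187/26)² = (-3557/26)² = 12652249/676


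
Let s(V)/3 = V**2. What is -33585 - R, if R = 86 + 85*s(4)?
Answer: -37751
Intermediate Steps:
s(V) = 3*V**2
R = 4166 (R = 86 + 85*(3*4**2) = 86 + 85*(3*16) = 86 + 85*48 = 86 + 4080 = 4166)
-33585 - R = -33585 - 1*4166 = -33585 - 4166 = -37751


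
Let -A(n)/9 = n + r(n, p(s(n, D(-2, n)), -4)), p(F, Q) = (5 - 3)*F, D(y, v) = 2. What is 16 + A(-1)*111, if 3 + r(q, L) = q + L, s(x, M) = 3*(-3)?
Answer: 22993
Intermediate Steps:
s(x, M) = -9
p(F, Q) = 2*F
r(q, L) = -3 + L + q (r(q, L) = -3 + (q + L) = -3 + (L + q) = -3 + L + q)
A(n) = 189 - 18*n (A(n) = -9*(n + (-3 + 2*(-9) + n)) = -9*(n + (-3 - 18 + n)) = -9*(n + (-21 + n)) = -9*(-21 + 2*n) = 189 - 18*n)
16 + A(-1)*111 = 16 + (189 - 18*(-1))*111 = 16 + (189 + 18)*111 = 16 + 207*111 = 16 + 22977 = 22993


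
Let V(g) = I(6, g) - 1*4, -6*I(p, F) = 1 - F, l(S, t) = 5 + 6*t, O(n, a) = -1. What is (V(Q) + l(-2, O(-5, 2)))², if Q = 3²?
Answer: 121/9 ≈ 13.444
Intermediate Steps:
I(p, F) = -⅙ + F/6 (I(p, F) = -(1 - F)/6 = -⅙ + F/6)
Q = 9
V(g) = -25/6 + g/6 (V(g) = (-⅙ + g/6) - 1*4 = (-⅙ + g/6) - 4 = -25/6 + g/6)
(V(Q) + l(-2, O(-5, 2)))² = ((-25/6 + (⅙)*9) + (5 + 6*(-1)))² = ((-25/6 + 3/2) + (5 - 6))² = (-8/3 - 1)² = (-11/3)² = 121/9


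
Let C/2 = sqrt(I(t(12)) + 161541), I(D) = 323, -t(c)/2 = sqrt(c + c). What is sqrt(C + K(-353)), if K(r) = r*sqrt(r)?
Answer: sqrt(4*sqrt(40466) - 353*I*sqrt(353)) ≈ 61.178 - 54.204*I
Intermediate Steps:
t(c) = -2*sqrt(2)*sqrt(c) (t(c) = -2*sqrt(c + c) = -2*sqrt(2)*sqrt(c))
K(r) = r**(3/2)
C = 4*sqrt(40466) (C = 2*sqrt(323 + 161541) = 2*sqrt(161864) = 2*(2*sqrt(40466)) = 4*sqrt(40466) ≈ 804.65)
sqrt(C + K(-353)) = sqrt(4*sqrt(40466) + (-353)**(3/2)) = sqrt(4*sqrt(40466) - 353*I*sqrt(353))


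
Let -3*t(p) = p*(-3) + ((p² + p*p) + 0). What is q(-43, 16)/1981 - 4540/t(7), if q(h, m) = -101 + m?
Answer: 3853525/21791 ≈ 176.84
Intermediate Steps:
t(p) = p - 2*p²/3 (t(p) = -(p*(-3) + ((p² + p*p) + 0))/3 = -(-3*p + ((p² + p²) + 0))/3 = -(-3*p + (2*p² + 0))/3 = -(-3*p + 2*p²)/3 = p - 2*p²/3)
q(-43, 16)/1981 - 4540/t(7) = (-101 + 16)/1981 - 4540*3/(7*(3 - 2*7)) = -85*1/1981 - 4540*3/(7*(3 - 14)) = -85/1981 - 4540/((⅓)*7*(-11)) = -85/1981 - 4540/(-77/3) = -85/1981 - 4540*(-3/77) = -85/1981 + 13620/77 = 3853525/21791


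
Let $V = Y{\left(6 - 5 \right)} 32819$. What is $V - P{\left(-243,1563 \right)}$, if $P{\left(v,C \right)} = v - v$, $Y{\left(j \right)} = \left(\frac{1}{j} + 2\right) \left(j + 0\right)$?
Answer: $98457$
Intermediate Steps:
$Y{\left(j \right)} = j \left(2 + \frac{1}{j}\right)$ ($Y{\left(j \right)} = \left(2 + \frac{1}{j}\right) j = j \left(2 + \frac{1}{j}\right)$)
$P{\left(v,C \right)} = 0$
$V = 98457$ ($V = \left(1 + 2 \left(6 - 5\right)\right) 32819 = \left(1 + 2 \cdot 1\right) 32819 = \left(1 + 2\right) 32819 = 3 \cdot 32819 = 98457$)
$V - P{\left(-243,1563 \right)} = 98457 - 0 = 98457 + 0 = 98457$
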